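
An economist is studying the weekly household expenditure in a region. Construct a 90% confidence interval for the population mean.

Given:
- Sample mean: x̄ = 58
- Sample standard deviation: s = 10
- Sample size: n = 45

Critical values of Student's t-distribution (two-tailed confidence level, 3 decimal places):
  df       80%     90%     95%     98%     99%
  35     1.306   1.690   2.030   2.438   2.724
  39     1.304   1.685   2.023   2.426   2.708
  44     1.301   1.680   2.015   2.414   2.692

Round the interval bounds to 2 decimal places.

The population standard deviation σ is unknown (only the sample standard deviation s is given), so use a t-interval with df = n - 1 = 45 - 1 = 44.

For 90% confidence with df = 44, t* = 1.680 (from t-table)

Standard error: SE = s/√n = 10/√45 = 1.490712

Margin of error: E = t* × SE = 1.680 × 1.490712 = 2.5044

T-interval: x̄ ± E = 58 ± 2.5044 = (55.4956, 60.5044)

Rounded to 2 decimal places:

(55.50, 60.50)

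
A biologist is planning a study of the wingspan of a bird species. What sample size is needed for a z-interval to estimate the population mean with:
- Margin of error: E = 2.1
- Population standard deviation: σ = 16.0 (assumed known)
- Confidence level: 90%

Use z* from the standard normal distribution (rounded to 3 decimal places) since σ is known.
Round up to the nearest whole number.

Using z* since population σ is known (z-interval formula).

For 90% confidence, z* = 1.645 (from standard normal table)

Sample size formula for z-interval: n = (z*σ/E)²

n = (1.645 × 16.0 / 2.1)²
  = (12.533333)²
  = 157.0844

Round up to the nearest whole number: n = 158

158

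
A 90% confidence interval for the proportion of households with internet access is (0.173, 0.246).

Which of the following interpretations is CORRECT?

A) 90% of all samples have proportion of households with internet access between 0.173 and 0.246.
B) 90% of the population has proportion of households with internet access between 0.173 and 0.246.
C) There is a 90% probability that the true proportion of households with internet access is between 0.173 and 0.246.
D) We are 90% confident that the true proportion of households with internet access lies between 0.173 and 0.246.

A confidence interval represents our confidence in the procedure, not a probability statement about the parameter.

Key concept: If we repeated this sampling process many times and computed a 90% CI each time, about 90% of those intervals would contain the true population parameter.

For this specific interval (0.173, 0.246):
- Midpoint (point estimate): 0.2095
- Margin of error: 0.0365

The correct interpretation is the one stating confidence that the true parameter lies in the interval — option D.

D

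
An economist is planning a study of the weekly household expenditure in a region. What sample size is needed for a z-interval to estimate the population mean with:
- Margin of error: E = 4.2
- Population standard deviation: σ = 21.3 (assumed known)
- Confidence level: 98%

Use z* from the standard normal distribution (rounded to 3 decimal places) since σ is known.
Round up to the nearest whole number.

Using z* since population σ is known (z-interval formula).

For 98% confidence, z* = 2.326 (from standard normal table)

Sample size formula for z-interval: n = (z*σ/E)²

n = (2.326 × 21.3 / 4.2)²
  = (11.796143)²
  = 139.1490

Round up to the nearest whole number: n = 140

140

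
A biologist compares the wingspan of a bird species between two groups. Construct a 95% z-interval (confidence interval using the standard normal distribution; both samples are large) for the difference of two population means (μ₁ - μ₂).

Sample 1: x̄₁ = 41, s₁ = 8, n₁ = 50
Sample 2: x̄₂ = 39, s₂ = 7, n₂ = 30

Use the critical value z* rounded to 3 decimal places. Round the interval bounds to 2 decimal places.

Both samples are large (n₁ = 50 ≥ 30, n₂ = 30 ≥ 30), so a z-interval for the difference of means applies.

Point estimate: x̄₁ - x̄₂ = 41 - 39 = 2

Standard error: SE = √(s₁²/n₁ + s₂²/n₂)
= √(8²/50 + 7²/30)
= √(1.280000 + 1.633333)
= 1.706849

For 95% confidence, z* = 1.96 (from standard normal table)
Margin of error: E = z* × SE = 1.96 × 1.706849 = 3.3454

Z-interval: (x̄₁ - x̄₂) ± E = 2 ± 3.3454 = (-1.3454, 5.3454)

Rounded to 2 decimal places:

(-1.35, 5.35)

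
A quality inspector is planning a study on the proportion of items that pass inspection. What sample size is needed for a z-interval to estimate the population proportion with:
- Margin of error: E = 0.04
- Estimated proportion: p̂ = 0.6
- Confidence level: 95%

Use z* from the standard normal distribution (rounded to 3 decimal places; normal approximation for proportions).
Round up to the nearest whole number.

Using z* for proportion z-interval (normal approximation).

For 95% confidence, z* = 1.96 (from standard normal table)

Sample size formula for proportion z-interval: n = z*²p̂(1-p̂)/E²

n = 1.96² × 0.6 × 0.4 / 0.04²
  = 3.8416 × 0.24 / 0.0016
  = 576.2400

Round up to the nearest whole number: n = 577

577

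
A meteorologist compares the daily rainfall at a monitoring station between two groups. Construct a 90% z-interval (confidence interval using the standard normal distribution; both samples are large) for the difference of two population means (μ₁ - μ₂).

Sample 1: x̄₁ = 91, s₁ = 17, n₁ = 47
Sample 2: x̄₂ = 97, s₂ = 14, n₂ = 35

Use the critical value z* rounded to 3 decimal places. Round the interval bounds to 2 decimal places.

Both samples are large (n₁ = 47 ≥ 30, n₂ = 35 ≥ 30), so a z-interval for the difference of means applies.

Point estimate: x̄₁ - x̄₂ = 91 - 97 = -6

Standard error: SE = √(s₁²/n₁ + s₂²/n₂)
= √(17²/47 + 14²/35)
= √(6.148936 + 5.600000)
= 3.427672

For 90% confidence, z* = 1.645 (from standard normal table)
Margin of error: E = z* × SE = 1.645 × 3.427672 = 5.6385

Z-interval: (x̄₁ - x̄₂) ± E = -6 ± 5.6385 = (-11.6385, -0.3615)

Rounded to 2 decimal places:

(-11.64, -0.36)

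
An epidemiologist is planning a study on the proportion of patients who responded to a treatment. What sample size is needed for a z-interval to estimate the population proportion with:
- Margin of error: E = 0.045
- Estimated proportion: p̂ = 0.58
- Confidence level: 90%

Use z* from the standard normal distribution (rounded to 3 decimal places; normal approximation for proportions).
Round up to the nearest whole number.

Using z* for proportion z-interval (normal approximation).

For 90% confidence, z* = 1.645 (from standard normal table)

Sample size formula for proportion z-interval: n = z*²p̂(1-p̂)/E²

n = 1.645² × 0.58 × 0.42 / 0.045²
  = 2.706025 × 0.2436 / 0.002025
  = 325.5248

Round up to the nearest whole number: n = 326

326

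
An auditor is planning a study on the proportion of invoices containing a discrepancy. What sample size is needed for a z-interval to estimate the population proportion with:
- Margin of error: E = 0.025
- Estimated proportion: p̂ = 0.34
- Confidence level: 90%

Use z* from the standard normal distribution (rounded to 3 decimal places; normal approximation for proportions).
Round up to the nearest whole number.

Using z* for proportion z-interval (normal approximation).

For 90% confidence, z* = 1.645 (from standard normal table)

Sample size formula for proportion z-interval: n = z*²p̂(1-p̂)/E²

n = 1.645² × 0.34 × 0.66 / 0.025²
  = 2.706025 × 0.2244 / 0.000625
  = 971.5712

Round up to the nearest whole number: n = 972

972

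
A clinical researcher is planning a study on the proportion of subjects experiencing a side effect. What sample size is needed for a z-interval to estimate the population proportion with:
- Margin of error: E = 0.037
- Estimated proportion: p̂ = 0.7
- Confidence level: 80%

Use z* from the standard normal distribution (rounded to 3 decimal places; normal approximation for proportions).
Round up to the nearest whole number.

Using z* for proportion z-interval (normal approximation).

For 80% confidence, z* = 1.282 (from standard normal table)

Sample size formula for proportion z-interval: n = z*²p̂(1-p̂)/E²

n = 1.282² × 0.7 × 0.3 / 0.037²
  = 1.643524 × 0.21 / 0.001369
  = 252.1111

Round up to the nearest whole number: n = 253

253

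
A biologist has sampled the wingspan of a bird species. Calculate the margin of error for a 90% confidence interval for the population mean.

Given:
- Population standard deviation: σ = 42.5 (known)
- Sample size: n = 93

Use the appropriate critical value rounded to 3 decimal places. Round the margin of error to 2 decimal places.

The population standard deviation σ is known, so use the z-interval margin of error formula.

For 90% confidence, z* = 1.645 (from standard normal table)

Margin of error formula for z-interval: E = z* × σ/√n

E = 1.645 × 42.5/√93
  = 1.645 × 4.407045
  = 7.2496

Rounded to 2 decimal places:

7.25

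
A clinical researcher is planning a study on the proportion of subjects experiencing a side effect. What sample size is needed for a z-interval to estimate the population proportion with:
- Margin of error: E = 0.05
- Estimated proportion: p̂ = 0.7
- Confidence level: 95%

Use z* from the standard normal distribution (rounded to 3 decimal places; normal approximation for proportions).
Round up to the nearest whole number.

Using z* for proportion z-interval (normal approximation).

For 95% confidence, z* = 1.96 (from standard normal table)

Sample size formula for proportion z-interval: n = z*²p̂(1-p̂)/E²

n = 1.96² × 0.7 × 0.3 / 0.05²
  = 3.8416 × 0.21 / 0.0025
  = 322.6944

Round up to the nearest whole number: n = 323

323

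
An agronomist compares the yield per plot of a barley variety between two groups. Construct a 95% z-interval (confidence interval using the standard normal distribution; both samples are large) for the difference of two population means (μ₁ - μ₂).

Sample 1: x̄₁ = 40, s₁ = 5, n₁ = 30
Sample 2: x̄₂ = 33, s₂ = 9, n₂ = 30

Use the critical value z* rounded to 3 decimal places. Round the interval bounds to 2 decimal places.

Both samples are large (n₁ = 30 ≥ 30, n₂ = 30 ≥ 30), so a z-interval for the difference of means applies.

Point estimate: x̄₁ - x̄₂ = 40 - 33 = 7

Standard error: SE = √(s₁²/n₁ + s₂²/n₂)
= √(5²/30 + 9²/30)
= √(0.833333 + 2.700000)
= 1.879716

For 95% confidence, z* = 1.96 (from standard normal table)
Margin of error: E = z* × SE = 1.96 × 1.879716 = 3.6842

Z-interval: (x̄₁ - x̄₂) ± E = 7 ± 3.6842 = (3.3158, 10.6842)

Rounded to 2 decimal places:

(3.32, 10.68)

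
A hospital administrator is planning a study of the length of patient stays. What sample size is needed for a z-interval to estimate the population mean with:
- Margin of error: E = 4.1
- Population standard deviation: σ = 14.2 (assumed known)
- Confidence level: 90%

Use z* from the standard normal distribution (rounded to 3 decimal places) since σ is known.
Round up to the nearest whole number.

Using z* since population σ is known (z-interval formula).

For 90% confidence, z* = 1.645 (from standard normal table)

Sample size formula for z-interval: n = (z*σ/E)²

n = (1.645 × 14.2 / 4.1)²
  = (5.697317)²
  = 32.4594

Round up to the nearest whole number: n = 33

33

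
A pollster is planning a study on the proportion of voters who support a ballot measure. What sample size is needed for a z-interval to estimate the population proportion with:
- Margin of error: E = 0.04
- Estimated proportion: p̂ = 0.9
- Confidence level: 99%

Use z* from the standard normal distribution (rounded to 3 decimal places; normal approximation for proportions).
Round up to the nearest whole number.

Using z* for proportion z-interval (normal approximation).

For 99% confidence, z* = 2.576 (from standard normal table)

Sample size formula for proportion z-interval: n = z*²p̂(1-p̂)/E²

n = 2.576² × 0.9 × 0.1 / 0.04²
  = 6.635776 × 0.09 / 0.0016
  = 373.2624

Round up to the nearest whole number: n = 374

374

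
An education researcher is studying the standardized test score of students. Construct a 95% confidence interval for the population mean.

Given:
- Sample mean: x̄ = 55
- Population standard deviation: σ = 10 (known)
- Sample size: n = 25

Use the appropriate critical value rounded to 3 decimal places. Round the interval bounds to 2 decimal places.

The population standard deviation σ is known, so use a z-interval (standard normal critical value).

For 95% confidence, z* = 1.96 (from standard normal table)

Standard error: SE = σ/√n = 10/√25 = 2.000000

Margin of error: E = z* × SE = 1.96 × 2.000000 = 3.9200

Z-interval: x̄ ± E = 55 ± 3.9200 = (51.0800, 58.9200)

Rounded to 2 decimal places:

(51.08, 58.92)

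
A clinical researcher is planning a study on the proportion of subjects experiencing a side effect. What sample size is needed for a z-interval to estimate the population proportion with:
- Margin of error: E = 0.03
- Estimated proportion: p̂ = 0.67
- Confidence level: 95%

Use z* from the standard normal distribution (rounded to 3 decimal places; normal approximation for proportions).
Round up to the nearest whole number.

Using z* for proportion z-interval (normal approximation).

For 95% confidence, z* = 1.96 (from standard normal table)

Sample size formula for proportion z-interval: n = z*²p̂(1-p̂)/E²

n = 1.96² × 0.67 × 0.33 / 0.03²
  = 3.8416 × 0.2211 / 0.0009
  = 943.7531

Round up to the nearest whole number: n = 944

944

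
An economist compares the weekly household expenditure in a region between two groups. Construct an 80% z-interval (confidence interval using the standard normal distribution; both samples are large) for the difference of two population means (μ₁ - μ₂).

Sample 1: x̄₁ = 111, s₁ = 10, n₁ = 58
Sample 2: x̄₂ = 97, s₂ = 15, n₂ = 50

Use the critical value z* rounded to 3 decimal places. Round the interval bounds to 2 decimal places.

Both samples are large (n₁ = 58 ≥ 30, n₂ = 50 ≥ 30), so a z-interval for the difference of means applies.

Point estimate: x̄₁ - x̄₂ = 111 - 97 = 14

Standard error: SE = √(s₁²/n₁ + s₂²/n₂)
= √(10²/58 + 15²/50)
= √(1.724138 + 4.500000)
= 2.494822

For 80% confidence, z* = 1.282 (from standard normal table)
Margin of error: E = z* × SE = 1.282 × 2.494822 = 3.1984

Z-interval: (x̄₁ - x̄₂) ± E = 14 ± 3.1984 = (10.8016, 17.1984)

Rounded to 2 decimal places:

(10.80, 17.20)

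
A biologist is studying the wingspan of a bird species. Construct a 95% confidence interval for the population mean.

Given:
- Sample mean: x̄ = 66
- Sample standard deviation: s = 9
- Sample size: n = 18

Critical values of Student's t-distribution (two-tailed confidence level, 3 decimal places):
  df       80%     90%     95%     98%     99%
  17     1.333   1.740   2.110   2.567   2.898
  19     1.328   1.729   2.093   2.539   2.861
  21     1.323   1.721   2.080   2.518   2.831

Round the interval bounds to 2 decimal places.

The population standard deviation σ is unknown (only the sample standard deviation s is given), so use a t-interval with df = n - 1 = 18 - 1 = 17.

For 95% confidence with df = 17, t* = 2.110 (from t-table)

Standard error: SE = s/√n = 9/√18 = 2.121320

Margin of error: E = t* × SE = 2.110 × 2.121320 = 4.4760

T-interval: x̄ ± E = 66 ± 4.4760 = (61.5240, 70.4760)

Rounded to 2 decimal places:

(61.52, 70.48)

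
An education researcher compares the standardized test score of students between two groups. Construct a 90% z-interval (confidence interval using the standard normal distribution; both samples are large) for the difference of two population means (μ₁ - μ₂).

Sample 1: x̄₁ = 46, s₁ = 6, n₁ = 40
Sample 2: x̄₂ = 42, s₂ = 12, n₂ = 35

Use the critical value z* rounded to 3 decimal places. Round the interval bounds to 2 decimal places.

Both samples are large (n₁ = 40 ≥ 30, n₂ = 35 ≥ 30), so a z-interval for the difference of means applies.

Point estimate: x̄₁ - x̄₂ = 46 - 42 = 4

Standard error: SE = √(s₁²/n₁ + s₂²/n₂)
= √(6²/40 + 12²/35)
= √(0.900000 + 4.114286)
= 2.239260

For 90% confidence, z* = 1.645 (from standard normal table)
Margin of error: E = z* × SE = 1.645 × 2.239260 = 3.6836

Z-interval: (x̄₁ - x̄₂) ± E = 4 ± 3.6836 = (0.3164, 7.6836)

Rounded to 2 decimal places:

(0.32, 7.68)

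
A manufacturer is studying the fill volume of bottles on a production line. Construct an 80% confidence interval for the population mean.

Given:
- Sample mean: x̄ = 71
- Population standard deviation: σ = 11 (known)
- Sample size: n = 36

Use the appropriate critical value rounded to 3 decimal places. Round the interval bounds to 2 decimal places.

The population standard deviation σ is known, so use a z-interval (standard normal critical value).

For 80% confidence, z* = 1.282 (from standard normal table)

Standard error: SE = σ/√n = 11/√36 = 1.833333

Margin of error: E = z* × SE = 1.282 × 1.833333 = 2.3503

Z-interval: x̄ ± E = 71 ± 2.3503 = (68.6497, 73.3503)

Rounded to 2 decimal places:

(68.65, 73.35)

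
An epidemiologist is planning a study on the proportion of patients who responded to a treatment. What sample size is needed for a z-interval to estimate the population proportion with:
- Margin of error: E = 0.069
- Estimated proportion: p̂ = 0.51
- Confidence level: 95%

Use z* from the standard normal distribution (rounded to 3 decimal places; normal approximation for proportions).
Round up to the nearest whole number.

Using z* for proportion z-interval (normal approximation).

For 95% confidence, z* = 1.96 (from standard normal table)

Sample size formula for proportion z-interval: n = z*²p̂(1-p̂)/E²

n = 1.96² × 0.51 × 0.49 / 0.069²
  = 3.8416 × 0.2499 / 0.004761
  = 201.6416

Round up to the nearest whole number: n = 202

202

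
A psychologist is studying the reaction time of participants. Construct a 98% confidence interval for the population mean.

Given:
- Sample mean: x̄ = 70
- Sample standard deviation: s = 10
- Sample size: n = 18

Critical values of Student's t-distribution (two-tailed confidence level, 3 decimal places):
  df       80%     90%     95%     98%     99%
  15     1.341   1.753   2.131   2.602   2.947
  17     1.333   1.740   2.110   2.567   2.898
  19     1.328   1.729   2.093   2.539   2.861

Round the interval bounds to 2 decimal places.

The population standard deviation σ is unknown (only the sample standard deviation s is given), so use a t-interval with df = n - 1 = 18 - 1 = 17.

For 98% confidence with df = 17, t* = 2.567 (from t-table)

Standard error: SE = s/√n = 10/√18 = 2.357023

Margin of error: E = t* × SE = 2.567 × 2.357023 = 6.0505

T-interval: x̄ ± E = 70 ± 6.0505 = (63.9495, 76.0505)

Rounded to 2 decimal places:

(63.95, 76.05)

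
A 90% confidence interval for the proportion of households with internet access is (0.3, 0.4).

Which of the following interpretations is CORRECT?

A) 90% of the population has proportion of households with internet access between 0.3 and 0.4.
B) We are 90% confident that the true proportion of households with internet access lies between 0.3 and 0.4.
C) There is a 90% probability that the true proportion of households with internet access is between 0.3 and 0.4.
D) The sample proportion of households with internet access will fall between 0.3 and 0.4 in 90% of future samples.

A confidence interval represents our confidence in the procedure, not a probability statement about the parameter.

Key concept: If we repeated this sampling process many times and computed a 90% CI each time, about 90% of those intervals would contain the true population parameter.

For this specific interval (0.3, 0.4):
- Midpoint (point estimate): 0.35
- Margin of error: 0.05

The correct interpretation is the one stating confidence that the true parameter lies in the interval — option B.

B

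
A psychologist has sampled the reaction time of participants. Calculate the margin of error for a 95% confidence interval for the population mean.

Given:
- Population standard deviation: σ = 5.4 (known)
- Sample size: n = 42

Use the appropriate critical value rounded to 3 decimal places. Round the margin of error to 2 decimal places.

The population standard deviation σ is known, so use the z-interval margin of error formula.

For 95% confidence, z* = 1.96 (from standard normal table)

Margin of error formula for z-interval: E = z* × σ/√n

E = 1.96 × 5.4/√42
  = 1.96 × 0.833238
  = 1.6331

Rounded to 2 decimal places:

1.63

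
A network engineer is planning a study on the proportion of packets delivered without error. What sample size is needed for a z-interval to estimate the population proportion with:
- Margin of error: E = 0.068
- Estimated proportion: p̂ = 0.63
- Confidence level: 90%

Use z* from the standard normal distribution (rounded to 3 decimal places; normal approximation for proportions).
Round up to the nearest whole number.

Using z* for proportion z-interval (normal approximation).

For 90% confidence, z* = 1.645 (from standard normal table)

Sample size formula for proportion z-interval: n = z*²p̂(1-p̂)/E²

n = 1.645² × 0.63 × 0.37 / 0.068²
  = 2.706025 × 0.2331 / 0.004624
  = 136.4132

Round up to the nearest whole number: n = 137

137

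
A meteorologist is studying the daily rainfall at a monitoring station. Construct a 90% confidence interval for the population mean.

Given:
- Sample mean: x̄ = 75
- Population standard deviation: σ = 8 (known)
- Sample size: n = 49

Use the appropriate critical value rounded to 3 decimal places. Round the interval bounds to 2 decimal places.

The population standard deviation σ is known, so use a z-interval (standard normal critical value).

For 90% confidence, z* = 1.645 (from standard normal table)

Standard error: SE = σ/√n = 8/√49 = 1.142857

Margin of error: E = z* × SE = 1.645 × 1.142857 = 1.8800

Z-interval: x̄ ± E = 75 ± 1.8800 = (73.1200, 76.8800)

Rounded to 2 decimal places:

(73.12, 76.88)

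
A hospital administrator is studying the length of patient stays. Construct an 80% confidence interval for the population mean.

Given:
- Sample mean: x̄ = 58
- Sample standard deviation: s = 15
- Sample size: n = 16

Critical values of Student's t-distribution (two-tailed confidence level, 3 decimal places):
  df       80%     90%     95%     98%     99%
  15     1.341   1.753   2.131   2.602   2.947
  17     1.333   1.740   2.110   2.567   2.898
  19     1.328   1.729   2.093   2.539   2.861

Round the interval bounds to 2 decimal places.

The population standard deviation σ is unknown (only the sample standard deviation s is given), so use a t-interval with df = n - 1 = 16 - 1 = 15.

For 80% confidence with df = 15, t* = 1.341 (from t-table)

Standard error: SE = s/√n = 15/√16 = 3.750000

Margin of error: E = t* × SE = 1.341 × 3.750000 = 5.0287

T-interval: x̄ ± E = 58 ± 5.0287 = (52.9712, 63.0288)

Rounded to 2 decimal places:

(52.97, 63.03)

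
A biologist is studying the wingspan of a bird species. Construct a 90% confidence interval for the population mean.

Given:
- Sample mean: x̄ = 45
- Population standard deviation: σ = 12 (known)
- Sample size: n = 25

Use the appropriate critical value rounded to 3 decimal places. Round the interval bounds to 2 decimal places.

The population standard deviation σ is known, so use a z-interval (standard normal critical value).

For 90% confidence, z* = 1.645 (from standard normal table)

Standard error: SE = σ/√n = 12/√25 = 2.400000

Margin of error: E = z* × SE = 1.645 × 2.400000 = 3.9480

Z-interval: x̄ ± E = 45 ± 3.9480 = (41.0520, 48.9480)

Rounded to 2 decimal places:

(41.05, 48.95)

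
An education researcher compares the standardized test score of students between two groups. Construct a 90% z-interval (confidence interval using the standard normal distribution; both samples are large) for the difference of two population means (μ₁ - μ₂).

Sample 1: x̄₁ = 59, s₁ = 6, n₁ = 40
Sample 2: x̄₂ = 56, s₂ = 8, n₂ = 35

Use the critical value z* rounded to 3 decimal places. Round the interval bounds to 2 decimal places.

Both samples are large (n₁ = 40 ≥ 30, n₂ = 35 ≥ 30), so a z-interval for the difference of means applies.

Point estimate: x̄₁ - x̄₂ = 59 - 56 = 3

Standard error: SE = √(s₁²/n₁ + s₂²/n₂)
= √(6²/40 + 8²/35)
= √(0.900000 + 1.828571)
= 1.651839

For 90% confidence, z* = 1.645 (from standard normal table)
Margin of error: E = z* × SE = 1.645 × 1.651839 = 2.7173

Z-interval: (x̄₁ - x̄₂) ± E = 3 ± 2.7173 = (0.2827, 5.7173)

Rounded to 2 decimal places:

(0.28, 5.72)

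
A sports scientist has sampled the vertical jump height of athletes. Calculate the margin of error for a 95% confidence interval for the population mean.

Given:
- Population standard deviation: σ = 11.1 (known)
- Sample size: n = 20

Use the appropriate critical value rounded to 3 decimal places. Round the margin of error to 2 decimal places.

The population standard deviation σ is known, so use the z-interval margin of error formula.

For 95% confidence, z* = 1.96 (from standard normal table)

Margin of error formula for z-interval: E = z* × σ/√n

E = 1.96 × 11.1/√20
  = 1.96 × 2.482035
  = 4.8648

Rounded to 2 decimal places:

4.86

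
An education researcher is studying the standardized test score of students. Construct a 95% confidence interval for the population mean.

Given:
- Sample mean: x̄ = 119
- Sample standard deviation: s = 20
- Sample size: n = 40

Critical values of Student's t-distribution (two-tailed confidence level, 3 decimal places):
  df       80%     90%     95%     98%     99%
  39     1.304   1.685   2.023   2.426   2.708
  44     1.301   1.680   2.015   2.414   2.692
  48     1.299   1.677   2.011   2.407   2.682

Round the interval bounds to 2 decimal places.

The population standard deviation σ is unknown (only the sample standard deviation s is given), so use a t-interval with df = n - 1 = 40 - 1 = 39.

For 95% confidence with df = 39, t* = 2.023 (from t-table)

Standard error: SE = s/√n = 20/√40 = 3.162278

Margin of error: E = t* × SE = 2.023 × 3.162278 = 6.3973

T-interval: x̄ ± E = 119 ± 6.3973 = (112.6027, 125.3973)

Rounded to 2 decimal places:

(112.60, 125.40)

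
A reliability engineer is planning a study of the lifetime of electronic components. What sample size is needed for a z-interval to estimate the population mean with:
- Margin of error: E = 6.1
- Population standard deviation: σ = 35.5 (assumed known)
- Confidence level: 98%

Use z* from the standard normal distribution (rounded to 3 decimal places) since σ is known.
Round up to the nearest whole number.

Using z* since population σ is known (z-interval formula).

For 98% confidence, z* = 2.326 (from standard normal table)

Sample size formula for z-interval: n = (z*σ/E)²

n = (2.326 × 35.5 / 6.1)²
  = (13.536557)²
  = 183.2384

Round up to the nearest whole number: n = 184

184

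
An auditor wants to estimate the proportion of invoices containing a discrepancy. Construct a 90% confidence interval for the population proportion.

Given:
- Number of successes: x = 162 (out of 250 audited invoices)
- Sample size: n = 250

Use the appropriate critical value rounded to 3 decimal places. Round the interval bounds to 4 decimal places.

Sample proportion: p̂ = 162/250 = 0.648000

Check conditions for normal approximation:
  np̂ = 162 ≥ 10 ✓
  n(1-p̂) = 88 ≥ 10 ✓

The sample is large enough, so use a z-interval (normal approximation) for the proportion.

For 90% confidence, z* = 1.645 (from standard normal table)

Standard error: SE = √(p̂(1-p̂)/n) = √(0.648000×0.352000/250) = 0.03020569

Margin of error: E = z* × SE = 1.645 × 0.03020569 = 0.049688

Z-interval: p̂ ± E = 0.648000 ± 0.049688 = (0.598312, 0.697688)

Rounded to 4 decimal places:

(0.5983, 0.6977)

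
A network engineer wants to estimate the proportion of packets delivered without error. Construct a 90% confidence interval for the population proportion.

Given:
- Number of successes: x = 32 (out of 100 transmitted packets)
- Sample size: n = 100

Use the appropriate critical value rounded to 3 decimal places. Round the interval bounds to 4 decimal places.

Sample proportion: p̂ = 32/100 = 0.320000

Check conditions for normal approximation:
  np̂ = 32 ≥ 10 ✓
  n(1-p̂) = 68 ≥ 10 ✓

The sample is large enough, so use a z-interval (normal approximation) for the proportion.

For 90% confidence, z* = 1.645 (from standard normal table)

Standard error: SE = √(p̂(1-p̂)/n) = √(0.320000×0.680000/100) = 0.04664762

Margin of error: E = z* × SE = 1.645 × 0.04664762 = 0.076735

Z-interval: p̂ ± E = 0.320000 ± 0.076735 = (0.243265, 0.396735)

Rounded to 4 decimal places:

(0.2433, 0.3967)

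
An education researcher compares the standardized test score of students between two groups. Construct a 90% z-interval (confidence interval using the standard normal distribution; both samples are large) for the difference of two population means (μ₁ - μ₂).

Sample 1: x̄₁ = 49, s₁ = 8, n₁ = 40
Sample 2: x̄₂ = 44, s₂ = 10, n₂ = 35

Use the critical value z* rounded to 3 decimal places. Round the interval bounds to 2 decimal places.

Both samples are large (n₁ = 40 ≥ 30, n₂ = 35 ≥ 30), so a z-interval for the difference of means applies.

Point estimate: x̄₁ - x̄₂ = 49 - 44 = 5

Standard error: SE = √(s₁²/n₁ + s₂²/n₂)
= √(8²/40 + 10²/35)
= √(1.600000 + 2.857143)
= 2.111195

For 90% confidence, z* = 1.645 (from standard normal table)
Margin of error: E = z* × SE = 1.645 × 2.111195 = 3.4729

Z-interval: (x̄₁ - x̄₂) ± E = 5 ± 3.4729 = (1.5271, 8.4729)

Rounded to 2 decimal places:

(1.53, 8.47)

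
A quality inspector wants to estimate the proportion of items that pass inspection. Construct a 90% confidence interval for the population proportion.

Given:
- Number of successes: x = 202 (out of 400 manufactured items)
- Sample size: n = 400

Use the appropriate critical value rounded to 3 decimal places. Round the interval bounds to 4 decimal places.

Sample proportion: p̂ = 202/400 = 0.505000

Check conditions for normal approximation:
  np̂ = 202 ≥ 10 ✓
  n(1-p̂) = 198 ≥ 10 ✓

The sample is large enough, so use a z-interval (normal approximation) for the proportion.

For 90% confidence, z* = 1.645 (from standard normal table)

Standard error: SE = √(p̂(1-p̂)/n) = √(0.505000×0.495000/400) = 0.02499875

Margin of error: E = z* × SE = 1.645 × 0.02499875 = 0.041123

Z-interval: p̂ ± E = 0.505000 ± 0.041123 = (0.463877, 0.546123)

Rounded to 4 decimal places:

(0.4639, 0.5461)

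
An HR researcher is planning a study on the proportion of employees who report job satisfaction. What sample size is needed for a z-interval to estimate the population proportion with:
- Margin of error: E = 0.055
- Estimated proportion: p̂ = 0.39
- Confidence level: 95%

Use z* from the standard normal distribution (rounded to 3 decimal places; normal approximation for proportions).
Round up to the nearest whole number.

Using z* for proportion z-interval (normal approximation).

For 95% confidence, z* = 1.96 (from standard normal table)

Sample size formula for proportion z-interval: n = z*²p̂(1-p̂)/E²

n = 1.96² × 0.39 × 0.61 / 0.055²
  = 3.8416 × 0.2379 / 0.003025
  = 302.1212

Round up to the nearest whole number: n = 303

303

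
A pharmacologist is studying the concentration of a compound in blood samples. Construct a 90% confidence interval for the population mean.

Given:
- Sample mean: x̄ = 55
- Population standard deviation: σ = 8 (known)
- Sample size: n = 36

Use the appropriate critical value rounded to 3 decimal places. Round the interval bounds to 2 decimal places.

The population standard deviation σ is known, so use a z-interval (standard normal critical value).

For 90% confidence, z* = 1.645 (from standard normal table)

Standard error: SE = σ/√n = 8/√36 = 1.333333

Margin of error: E = z* × SE = 1.645 × 1.333333 = 2.1933

Z-interval: x̄ ± E = 55 ± 2.1933 = (52.8067, 57.1933)

Rounded to 2 decimal places:

(52.81, 57.19)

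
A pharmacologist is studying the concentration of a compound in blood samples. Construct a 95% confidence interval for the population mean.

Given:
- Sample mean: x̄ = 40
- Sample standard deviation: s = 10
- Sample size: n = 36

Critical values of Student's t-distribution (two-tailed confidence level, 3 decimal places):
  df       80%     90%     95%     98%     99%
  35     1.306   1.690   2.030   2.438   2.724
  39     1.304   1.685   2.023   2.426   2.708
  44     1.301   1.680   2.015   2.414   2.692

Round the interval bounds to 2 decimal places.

The population standard deviation σ is unknown (only the sample standard deviation s is given), so use a t-interval with df = n - 1 = 36 - 1 = 35.

For 95% confidence with df = 35, t* = 2.030 (from t-table)

Standard error: SE = s/√n = 10/√36 = 1.666667

Margin of error: E = t* × SE = 2.030 × 1.666667 = 3.3833

T-interval: x̄ ± E = 40 ± 3.3833 = (36.6167, 43.3833)

Rounded to 2 decimal places:

(36.62, 43.38)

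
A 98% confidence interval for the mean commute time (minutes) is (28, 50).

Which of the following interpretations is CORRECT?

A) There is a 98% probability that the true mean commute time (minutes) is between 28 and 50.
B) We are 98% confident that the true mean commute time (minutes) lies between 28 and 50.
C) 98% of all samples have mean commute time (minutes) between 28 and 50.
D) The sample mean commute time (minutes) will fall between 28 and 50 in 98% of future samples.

A confidence interval represents our confidence in the procedure, not a probability statement about the parameter.

Key concept: If we repeated this sampling process many times and computed a 98% CI each time, about 98% of those intervals would contain the true population parameter.

For this specific interval (28, 50):
- Midpoint (point estimate): 39
- Margin of error: 11

The correct interpretation is the one stating confidence that the true parameter lies in the interval — option B.

B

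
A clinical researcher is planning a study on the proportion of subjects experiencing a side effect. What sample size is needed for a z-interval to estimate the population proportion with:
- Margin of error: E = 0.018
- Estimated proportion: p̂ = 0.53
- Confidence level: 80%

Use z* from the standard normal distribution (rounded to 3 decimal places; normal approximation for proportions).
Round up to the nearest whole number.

Using z* for proportion z-interval (normal approximation).

For 80% confidence, z* = 1.282 (from standard normal table)

Sample size formula for proportion z-interval: n = z*²p̂(1-p̂)/E²

n = 1.282² × 0.53 × 0.47 / 0.018²
  = 1.643524 × 0.2491 / 0.000324
  = 1263.5859

Round up to the nearest whole number: n = 1264

1264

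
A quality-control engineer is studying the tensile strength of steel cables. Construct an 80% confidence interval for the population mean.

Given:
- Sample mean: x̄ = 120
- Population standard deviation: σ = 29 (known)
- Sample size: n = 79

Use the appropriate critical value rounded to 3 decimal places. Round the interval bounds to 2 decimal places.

The population standard deviation σ is known, so use a z-interval (standard normal critical value).

For 80% confidence, z* = 1.282 (from standard normal table)

Standard error: SE = σ/√n = 29/√79 = 3.262755

Margin of error: E = z* × SE = 1.282 × 3.262755 = 4.1829

Z-interval: x̄ ± E = 120 ± 4.1829 = (115.8171, 124.1829)

Rounded to 2 decimal places:

(115.82, 124.18)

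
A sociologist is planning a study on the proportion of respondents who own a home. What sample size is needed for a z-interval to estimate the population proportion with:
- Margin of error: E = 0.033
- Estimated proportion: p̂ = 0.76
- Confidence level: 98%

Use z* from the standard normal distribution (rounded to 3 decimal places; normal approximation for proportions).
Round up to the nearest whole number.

Using z* for proportion z-interval (normal approximation).

For 98% confidence, z* = 2.326 (from standard normal table)

Sample size formula for proportion z-interval: n = z*²p̂(1-p̂)/E²

n = 2.326² × 0.76 × 0.24 / 0.033²
  = 5.410276 × 0.1824 / 0.001089
  = 906.1840

Round up to the nearest whole number: n = 907

907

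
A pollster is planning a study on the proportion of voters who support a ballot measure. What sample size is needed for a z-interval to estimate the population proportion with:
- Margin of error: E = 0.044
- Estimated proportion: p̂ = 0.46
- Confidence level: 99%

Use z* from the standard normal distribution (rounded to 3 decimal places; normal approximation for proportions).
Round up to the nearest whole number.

Using z* for proportion z-interval (normal approximation).

For 99% confidence, z* = 2.576 (from standard normal table)

Sample size formula for proportion z-interval: n = z*²p̂(1-p̂)/E²

n = 2.576² × 0.46 × 0.54 / 0.044²
  = 6.635776 × 0.2484 / 0.001936
  = 851.4084

Round up to the nearest whole number: n = 852

852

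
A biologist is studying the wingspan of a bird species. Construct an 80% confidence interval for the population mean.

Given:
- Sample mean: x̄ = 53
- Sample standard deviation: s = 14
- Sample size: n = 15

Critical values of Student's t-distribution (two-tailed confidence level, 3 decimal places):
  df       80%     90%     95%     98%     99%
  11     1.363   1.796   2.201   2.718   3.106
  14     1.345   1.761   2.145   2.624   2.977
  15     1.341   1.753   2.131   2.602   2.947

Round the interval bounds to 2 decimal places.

The population standard deviation σ is unknown (only the sample standard deviation s is given), so use a t-interval with df = n - 1 = 15 - 1 = 14.

For 80% confidence with df = 14, t* = 1.345 (from t-table)

Standard error: SE = s/√n = 14/√15 = 3.614784

Margin of error: E = t* × SE = 1.345 × 3.614784 = 4.8619

T-interval: x̄ ± E = 53 ± 4.8619 = (48.1381, 57.8619)

Rounded to 2 decimal places:

(48.14, 57.86)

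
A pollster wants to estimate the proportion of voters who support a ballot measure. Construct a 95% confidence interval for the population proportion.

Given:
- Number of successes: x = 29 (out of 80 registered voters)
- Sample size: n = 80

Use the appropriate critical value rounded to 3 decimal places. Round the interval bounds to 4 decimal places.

Sample proportion: p̂ = 29/80 = 0.362500

Check conditions for normal approximation:
  np̂ = 29 ≥ 10 ✓
  n(1-p̂) = 51 ≥ 10 ✓

The sample is large enough, so use a z-interval (normal approximation) for the proportion.

For 95% confidence, z* = 1.96 (from standard normal table)

Standard error: SE = √(p̂(1-p̂)/n) = √(0.362500×0.637500/80) = 0.05374637

Margin of error: E = z* × SE = 1.96 × 0.05374637 = 0.105343

Z-interval: p̂ ± E = 0.362500 ± 0.105343 = (0.257157, 0.467843)

Rounded to 4 decimal places:

(0.2572, 0.4678)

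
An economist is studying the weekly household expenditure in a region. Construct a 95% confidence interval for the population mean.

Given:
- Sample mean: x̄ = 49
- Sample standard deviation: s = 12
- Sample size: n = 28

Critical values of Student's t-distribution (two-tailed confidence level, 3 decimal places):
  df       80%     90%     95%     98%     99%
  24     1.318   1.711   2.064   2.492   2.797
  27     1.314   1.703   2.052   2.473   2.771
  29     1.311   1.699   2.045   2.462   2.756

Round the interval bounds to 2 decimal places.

The population standard deviation σ is unknown (only the sample standard deviation s is given), so use a t-interval with df = n - 1 = 28 - 1 = 27.

For 95% confidence with df = 27, t* = 2.052 (from t-table)

Standard error: SE = s/√n = 12/√28 = 2.267787

Margin of error: E = t* × SE = 2.052 × 2.267787 = 4.6535

T-interval: x̄ ± E = 49 ± 4.6535 = (44.3465, 53.6535)

Rounded to 2 decimal places:

(44.35, 53.65)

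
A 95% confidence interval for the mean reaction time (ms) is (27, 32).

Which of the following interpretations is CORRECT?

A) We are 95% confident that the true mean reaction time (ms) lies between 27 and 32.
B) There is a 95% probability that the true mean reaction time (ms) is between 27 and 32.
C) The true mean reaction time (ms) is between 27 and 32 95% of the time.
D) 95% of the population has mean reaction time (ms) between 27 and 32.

A confidence interval represents our confidence in the procedure, not a probability statement about the parameter.

Key concept: If we repeated this sampling process many times and computed a 95% CI each time, about 95% of those intervals would contain the true population parameter.

For this specific interval (27, 32):
- Midpoint (point estimate): 29.5
- Margin of error: 2.5

The correct interpretation is the one stating confidence that the true parameter lies in the interval — option A.

A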